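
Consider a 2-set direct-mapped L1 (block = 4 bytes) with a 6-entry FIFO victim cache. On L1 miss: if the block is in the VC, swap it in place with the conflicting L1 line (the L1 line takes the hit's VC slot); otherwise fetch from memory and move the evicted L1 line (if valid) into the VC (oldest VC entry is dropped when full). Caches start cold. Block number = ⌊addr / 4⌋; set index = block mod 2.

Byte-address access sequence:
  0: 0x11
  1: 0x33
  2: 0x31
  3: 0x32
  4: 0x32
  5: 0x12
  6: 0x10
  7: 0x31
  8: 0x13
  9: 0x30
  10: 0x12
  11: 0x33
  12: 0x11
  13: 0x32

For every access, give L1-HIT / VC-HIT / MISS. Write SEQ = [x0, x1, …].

0: 0x11 (blk 4, set 0) → MISS  vc=[]
1: 0x33 (blk 12, set 0) → MISS  vc=[4]
2: 0x31 (blk 12, set 0) → L1-HIT  vc=[4]
3: 0x32 (blk 12, set 0) → L1-HIT  vc=[4]
4: 0x32 (blk 12, set 0) → L1-HIT  vc=[4]
5: 0x12 (blk 4, set 0) → VC-HIT  vc=[12]
6: 0x10 (blk 4, set 0) → L1-HIT  vc=[12]
7: 0x31 (blk 12, set 0) → VC-HIT  vc=[4]
8: 0x13 (blk 4, set 0) → VC-HIT  vc=[12]
9: 0x30 (blk 12, set 0) → VC-HIT  vc=[4]
10: 0x12 (blk 4, set 0) → VC-HIT  vc=[12]
11: 0x33 (blk 12, set 0) → VC-HIT  vc=[4]
12: 0x11 (blk 4, set 0) → VC-HIT  vc=[12]
13: 0x32 (blk 12, set 0) → VC-HIT  vc=[4]

SEQ = [MISS, MISS, L1-HIT, L1-HIT, L1-HIT, VC-HIT, L1-HIT, VC-HIT, VC-HIT, VC-HIT, VC-HIT, VC-HIT, VC-HIT, VC-HIT]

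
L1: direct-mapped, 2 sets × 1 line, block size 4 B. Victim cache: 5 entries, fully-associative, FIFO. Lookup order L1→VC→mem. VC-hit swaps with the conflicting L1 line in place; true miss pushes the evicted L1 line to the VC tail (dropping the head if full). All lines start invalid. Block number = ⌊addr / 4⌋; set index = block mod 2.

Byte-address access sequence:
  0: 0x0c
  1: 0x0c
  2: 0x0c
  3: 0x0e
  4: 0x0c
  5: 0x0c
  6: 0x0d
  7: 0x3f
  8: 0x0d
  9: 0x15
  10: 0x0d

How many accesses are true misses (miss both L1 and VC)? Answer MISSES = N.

MISSES = 3

  [0] addr=0xc blk=3 s=1: MISS | VC []
  [1] addr=0xc blk=3 s=1: L1-HIT | VC []
  [2] addr=0xc blk=3 s=1: L1-HIT | VC []
  [3] addr=0xe blk=3 s=1: L1-HIT | VC []
  [4] addr=0xc blk=3 s=1: L1-HIT | VC []
  [5] addr=0xc blk=3 s=1: L1-HIT | VC []
  [6] addr=0xd blk=3 s=1: L1-HIT | VC []
  [7] addr=0x3f blk=15 s=1: MISS | VC [3]
  [8] addr=0xd blk=3 s=1: VC-HIT | VC [15]
  [9] addr=0x15 blk=5 s=1: MISS | VC [15, 3]
  [10] addr=0xd blk=3 s=1: VC-HIT | VC [15, 5]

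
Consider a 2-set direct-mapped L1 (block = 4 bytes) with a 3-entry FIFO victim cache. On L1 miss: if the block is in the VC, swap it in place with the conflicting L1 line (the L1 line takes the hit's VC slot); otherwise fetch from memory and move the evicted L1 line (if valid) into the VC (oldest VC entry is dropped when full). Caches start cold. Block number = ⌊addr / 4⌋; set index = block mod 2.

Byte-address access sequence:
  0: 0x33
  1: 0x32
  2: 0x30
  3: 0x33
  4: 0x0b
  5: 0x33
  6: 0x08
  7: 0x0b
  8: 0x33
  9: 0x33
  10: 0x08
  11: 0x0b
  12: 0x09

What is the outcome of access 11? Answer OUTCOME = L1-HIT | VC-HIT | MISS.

OUTCOME = L1-HIT

0: 0x33 (blk 12, set 0) → MISS  vc=[]
1: 0x32 (blk 12, set 0) → L1-HIT  vc=[]
2: 0x30 (blk 12, set 0) → L1-HIT  vc=[]
3: 0x33 (blk 12, set 0) → L1-HIT  vc=[]
4: 0xb (blk 2, set 0) → MISS  vc=[12]
5: 0x33 (blk 12, set 0) → VC-HIT  vc=[2]
6: 0x8 (blk 2, set 0) → VC-HIT  vc=[12]
7: 0xb (blk 2, set 0) → L1-HIT  vc=[12]
8: 0x33 (blk 12, set 0) → VC-HIT  vc=[2]
9: 0x33 (blk 12, set 0) → L1-HIT  vc=[2]
10: 0x8 (blk 2, set 0) → VC-HIT  vc=[12]
11: 0xb (blk 2, set 0) → L1-HIT  vc=[12]
12: 0x9 (blk 2, set 0) → L1-HIT  vc=[12]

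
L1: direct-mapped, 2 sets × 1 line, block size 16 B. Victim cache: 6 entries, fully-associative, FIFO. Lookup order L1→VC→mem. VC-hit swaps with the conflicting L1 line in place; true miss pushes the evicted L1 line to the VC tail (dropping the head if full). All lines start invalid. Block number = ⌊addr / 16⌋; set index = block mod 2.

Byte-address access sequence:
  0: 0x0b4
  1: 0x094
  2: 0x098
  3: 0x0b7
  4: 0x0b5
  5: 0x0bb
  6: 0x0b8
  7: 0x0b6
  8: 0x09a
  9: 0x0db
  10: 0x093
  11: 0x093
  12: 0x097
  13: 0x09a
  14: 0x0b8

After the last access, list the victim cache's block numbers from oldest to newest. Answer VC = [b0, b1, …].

  [0] addr=0xb4 blk=11 s=1: MISS | VC []
  [1] addr=0x94 blk=9 s=1: MISS | VC [11]
  [2] addr=0x98 blk=9 s=1: L1-HIT | VC [11]
  [3] addr=0xb7 blk=11 s=1: VC-HIT | VC [9]
  [4] addr=0xb5 blk=11 s=1: L1-HIT | VC [9]
  [5] addr=0xbb blk=11 s=1: L1-HIT | VC [9]
  [6] addr=0xb8 blk=11 s=1: L1-HIT | VC [9]
  [7] addr=0xb6 blk=11 s=1: L1-HIT | VC [9]
  [8] addr=0x9a blk=9 s=1: VC-HIT | VC [11]
  [9] addr=0xdb blk=13 s=1: MISS | VC [11, 9]
  [10] addr=0x93 blk=9 s=1: VC-HIT | VC [11, 13]
  [11] addr=0x93 blk=9 s=1: L1-HIT | VC [11, 13]
  [12] addr=0x97 blk=9 s=1: L1-HIT | VC [11, 13]
  [13] addr=0x9a blk=9 s=1: L1-HIT | VC [11, 13]
  [14] addr=0xb8 blk=11 s=1: VC-HIT | VC [9, 13]

VC = [9, 13]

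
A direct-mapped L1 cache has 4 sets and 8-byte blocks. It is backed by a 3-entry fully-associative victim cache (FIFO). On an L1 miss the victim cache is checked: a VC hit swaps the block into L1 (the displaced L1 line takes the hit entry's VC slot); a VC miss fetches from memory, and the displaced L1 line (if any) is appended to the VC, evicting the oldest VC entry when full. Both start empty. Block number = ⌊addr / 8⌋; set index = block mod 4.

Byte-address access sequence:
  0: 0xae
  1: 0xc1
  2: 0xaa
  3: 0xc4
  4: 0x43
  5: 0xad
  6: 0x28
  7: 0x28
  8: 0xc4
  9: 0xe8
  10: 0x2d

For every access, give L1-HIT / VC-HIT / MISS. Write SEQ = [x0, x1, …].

SEQ = [MISS, MISS, L1-HIT, L1-HIT, MISS, L1-HIT, MISS, L1-HIT, VC-HIT, MISS, VC-HIT]

0: 0xae (blk 21, set 1) → MISS  vc=[]
1: 0xc1 (blk 24, set 0) → MISS  vc=[]
2: 0xaa (blk 21, set 1) → L1-HIT  vc=[]
3: 0xc4 (blk 24, set 0) → L1-HIT  vc=[]
4: 0x43 (blk 8, set 0) → MISS  vc=[24]
5: 0xad (blk 21, set 1) → L1-HIT  vc=[24]
6: 0x28 (blk 5, set 1) → MISS  vc=[24, 21]
7: 0x28 (blk 5, set 1) → L1-HIT  vc=[24, 21]
8: 0xc4 (blk 24, set 0) → VC-HIT  vc=[8, 21]
9: 0xe8 (blk 29, set 1) → MISS  vc=[8, 21, 5]
10: 0x2d (blk 5, set 1) → VC-HIT  vc=[8, 21, 29]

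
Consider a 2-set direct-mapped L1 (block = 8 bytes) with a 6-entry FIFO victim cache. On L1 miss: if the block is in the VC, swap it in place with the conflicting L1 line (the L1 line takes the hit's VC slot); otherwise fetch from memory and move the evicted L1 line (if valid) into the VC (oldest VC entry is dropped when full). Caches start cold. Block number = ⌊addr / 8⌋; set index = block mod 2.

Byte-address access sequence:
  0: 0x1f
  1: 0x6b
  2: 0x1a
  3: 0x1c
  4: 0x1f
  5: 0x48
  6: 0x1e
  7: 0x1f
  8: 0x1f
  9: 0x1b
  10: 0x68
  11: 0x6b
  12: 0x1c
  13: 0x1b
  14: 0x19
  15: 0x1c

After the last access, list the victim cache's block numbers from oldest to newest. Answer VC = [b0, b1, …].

VC = [13, 9]

#0 0x1f→b3/s1 MISS; vc=[]
#1 0x6b→b13/s1 MISS; vc=[3]
#2 0x1a→b3/s1 VC-HIT; vc=[13]
#3 0x1c→b3/s1 L1-HIT; vc=[13]
#4 0x1f→b3/s1 L1-HIT; vc=[13]
#5 0x48→b9/s1 MISS; vc=[13,3]
#6 0x1e→b3/s1 VC-HIT; vc=[13,9]
#7 0x1f→b3/s1 L1-HIT; vc=[13,9]
#8 0x1f→b3/s1 L1-HIT; vc=[13,9]
#9 0x1b→b3/s1 L1-HIT; vc=[13,9]
#10 0x68→b13/s1 VC-HIT; vc=[3,9]
#11 0x6b→b13/s1 L1-HIT; vc=[3,9]
#12 0x1c→b3/s1 VC-HIT; vc=[13,9]
#13 0x1b→b3/s1 L1-HIT; vc=[13,9]
#14 0x19→b3/s1 L1-HIT; vc=[13,9]
#15 0x1c→b3/s1 L1-HIT; vc=[13,9]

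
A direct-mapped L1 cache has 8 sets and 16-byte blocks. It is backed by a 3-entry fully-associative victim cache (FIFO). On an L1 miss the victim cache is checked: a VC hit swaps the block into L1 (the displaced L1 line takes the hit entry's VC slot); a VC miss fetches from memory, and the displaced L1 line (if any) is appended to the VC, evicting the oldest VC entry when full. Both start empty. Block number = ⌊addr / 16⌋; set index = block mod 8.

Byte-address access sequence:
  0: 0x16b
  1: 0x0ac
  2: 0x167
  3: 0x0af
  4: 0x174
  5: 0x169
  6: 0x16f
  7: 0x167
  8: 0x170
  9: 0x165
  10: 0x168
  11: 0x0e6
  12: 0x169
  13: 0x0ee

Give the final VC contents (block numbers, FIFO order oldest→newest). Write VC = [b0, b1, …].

0: 0x16b (blk 22, set 6) → MISS  vc=[]
1: 0xac (blk 10, set 2) → MISS  vc=[]
2: 0x167 (blk 22, set 6) → L1-HIT  vc=[]
3: 0xaf (blk 10, set 2) → L1-HIT  vc=[]
4: 0x174 (blk 23, set 7) → MISS  vc=[]
5: 0x169 (blk 22, set 6) → L1-HIT  vc=[]
6: 0x16f (blk 22, set 6) → L1-HIT  vc=[]
7: 0x167 (blk 22, set 6) → L1-HIT  vc=[]
8: 0x170 (blk 23, set 7) → L1-HIT  vc=[]
9: 0x165 (blk 22, set 6) → L1-HIT  vc=[]
10: 0x168 (blk 22, set 6) → L1-HIT  vc=[]
11: 0xe6 (blk 14, set 6) → MISS  vc=[22]
12: 0x169 (blk 22, set 6) → VC-HIT  vc=[14]
13: 0xee (blk 14, set 6) → VC-HIT  vc=[22]

VC = [22]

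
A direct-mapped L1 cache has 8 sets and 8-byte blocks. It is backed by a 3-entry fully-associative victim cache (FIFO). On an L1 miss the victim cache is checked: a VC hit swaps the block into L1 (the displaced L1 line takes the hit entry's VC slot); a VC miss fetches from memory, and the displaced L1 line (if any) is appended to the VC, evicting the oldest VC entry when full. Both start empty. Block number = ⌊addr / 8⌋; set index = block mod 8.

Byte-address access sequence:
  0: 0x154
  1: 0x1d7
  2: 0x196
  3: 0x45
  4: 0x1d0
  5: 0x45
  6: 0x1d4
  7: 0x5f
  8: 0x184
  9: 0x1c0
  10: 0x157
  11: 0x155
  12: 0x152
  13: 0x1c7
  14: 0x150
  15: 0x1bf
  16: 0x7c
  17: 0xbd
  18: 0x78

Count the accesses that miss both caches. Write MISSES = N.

#0 0x154→b42/s2 MISS; vc=[]
#1 0x1d7→b58/s2 MISS; vc=[42]
#2 0x196→b50/s2 MISS; vc=[42,58]
#3 0x45→b8/s0 MISS; vc=[42,58]
#4 0x1d0→b58/s2 VC-HIT; vc=[42,50]
#5 0x45→b8/s0 L1-HIT; vc=[42,50]
#6 0x1d4→b58/s2 L1-HIT; vc=[42,50]
#7 0x5f→b11/s3 MISS; vc=[42,50]
#8 0x184→b48/s0 MISS; vc=[42,50,8]
#9 0x1c0→b56/s0 MISS; vc=[50,8,48]
#10 0x157→b42/s2 MISS; vc=[8,48,58]
#11 0x155→b42/s2 L1-HIT; vc=[8,48,58]
#12 0x152→b42/s2 L1-HIT; vc=[8,48,58]
#13 0x1c7→b56/s0 L1-HIT; vc=[8,48,58]
#14 0x150→b42/s2 L1-HIT; vc=[8,48,58]
#15 0x1bf→b55/s7 MISS; vc=[8,48,58]
#16 0x7c→b15/s7 MISS; vc=[48,58,55]
#17 0xbd→b23/s7 MISS; vc=[58,55,15]
#18 0x78→b15/s7 VC-HIT; vc=[58,55,23]

MISSES = 11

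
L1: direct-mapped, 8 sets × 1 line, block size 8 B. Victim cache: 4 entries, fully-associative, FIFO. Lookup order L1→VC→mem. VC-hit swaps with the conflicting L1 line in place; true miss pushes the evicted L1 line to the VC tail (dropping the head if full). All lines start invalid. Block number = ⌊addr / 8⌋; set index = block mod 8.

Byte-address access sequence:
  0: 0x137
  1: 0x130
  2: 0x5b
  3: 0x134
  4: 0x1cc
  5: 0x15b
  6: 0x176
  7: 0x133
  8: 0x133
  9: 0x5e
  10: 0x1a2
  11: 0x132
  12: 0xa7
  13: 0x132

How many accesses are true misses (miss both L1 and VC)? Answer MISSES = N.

MISSES = 7

#0 0x137→b38/s6 MISS; vc=[]
#1 0x130→b38/s6 L1-HIT; vc=[]
#2 0x5b→b11/s3 MISS; vc=[]
#3 0x134→b38/s6 L1-HIT; vc=[]
#4 0x1cc→b57/s1 MISS; vc=[]
#5 0x15b→b43/s3 MISS; vc=[11]
#6 0x176→b46/s6 MISS; vc=[11,38]
#7 0x133→b38/s6 VC-HIT; vc=[11,46]
#8 0x133→b38/s6 L1-HIT; vc=[11,46]
#9 0x5e→b11/s3 VC-HIT; vc=[43,46]
#10 0x1a2→b52/s4 MISS; vc=[43,46]
#11 0x132→b38/s6 L1-HIT; vc=[43,46]
#12 0xa7→b20/s4 MISS; vc=[43,46,52]
#13 0x132→b38/s6 L1-HIT; vc=[43,46,52]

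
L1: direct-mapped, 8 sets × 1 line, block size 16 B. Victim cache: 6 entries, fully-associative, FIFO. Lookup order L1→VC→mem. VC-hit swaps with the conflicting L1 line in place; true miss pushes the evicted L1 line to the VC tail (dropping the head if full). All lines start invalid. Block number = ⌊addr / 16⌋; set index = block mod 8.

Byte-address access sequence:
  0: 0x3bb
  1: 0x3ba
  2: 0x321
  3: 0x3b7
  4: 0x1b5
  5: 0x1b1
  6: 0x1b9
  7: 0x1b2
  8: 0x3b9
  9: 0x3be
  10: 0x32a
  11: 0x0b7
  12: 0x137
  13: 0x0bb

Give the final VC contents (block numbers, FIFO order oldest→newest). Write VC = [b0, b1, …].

VC = [27, 59, 19]

  [0] addr=0x3bb blk=59 s=3: MISS | VC []
  [1] addr=0x3ba blk=59 s=3: L1-HIT | VC []
  [2] addr=0x321 blk=50 s=2: MISS | VC []
  [3] addr=0x3b7 blk=59 s=3: L1-HIT | VC []
  [4] addr=0x1b5 blk=27 s=3: MISS | VC [59]
  [5] addr=0x1b1 blk=27 s=3: L1-HIT | VC [59]
  [6] addr=0x1b9 blk=27 s=3: L1-HIT | VC [59]
  [7] addr=0x1b2 blk=27 s=3: L1-HIT | VC [59]
  [8] addr=0x3b9 blk=59 s=3: VC-HIT | VC [27]
  [9] addr=0x3be blk=59 s=3: L1-HIT | VC [27]
  [10] addr=0x32a blk=50 s=2: L1-HIT | VC [27]
  [11] addr=0xb7 blk=11 s=3: MISS | VC [27, 59]
  [12] addr=0x137 blk=19 s=3: MISS | VC [27, 59, 11]
  [13] addr=0xbb blk=11 s=3: VC-HIT | VC [27, 59, 19]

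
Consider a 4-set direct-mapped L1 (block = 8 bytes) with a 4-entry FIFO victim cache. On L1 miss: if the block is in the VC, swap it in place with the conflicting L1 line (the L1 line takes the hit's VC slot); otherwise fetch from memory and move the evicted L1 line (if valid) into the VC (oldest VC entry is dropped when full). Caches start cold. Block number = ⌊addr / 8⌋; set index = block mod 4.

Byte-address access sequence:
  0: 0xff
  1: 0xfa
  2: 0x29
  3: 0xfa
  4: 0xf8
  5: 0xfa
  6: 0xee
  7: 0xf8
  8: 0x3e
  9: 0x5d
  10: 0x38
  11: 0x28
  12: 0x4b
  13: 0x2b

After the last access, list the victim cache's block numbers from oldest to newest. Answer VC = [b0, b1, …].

VC = [29, 31, 11, 9]

#0 0xff→b31/s3 MISS; vc=[]
#1 0xfa→b31/s3 L1-HIT; vc=[]
#2 0x29→b5/s1 MISS; vc=[]
#3 0xfa→b31/s3 L1-HIT; vc=[]
#4 0xf8→b31/s3 L1-HIT; vc=[]
#5 0xfa→b31/s3 L1-HIT; vc=[]
#6 0xee→b29/s1 MISS; vc=[5]
#7 0xf8→b31/s3 L1-HIT; vc=[5]
#8 0x3e→b7/s3 MISS; vc=[5,31]
#9 0x5d→b11/s3 MISS; vc=[5,31,7]
#10 0x38→b7/s3 VC-HIT; vc=[5,31,11]
#11 0x28→b5/s1 VC-HIT; vc=[29,31,11]
#12 0x4b→b9/s1 MISS; vc=[29,31,11,5]
#13 0x2b→b5/s1 VC-HIT; vc=[29,31,11,9]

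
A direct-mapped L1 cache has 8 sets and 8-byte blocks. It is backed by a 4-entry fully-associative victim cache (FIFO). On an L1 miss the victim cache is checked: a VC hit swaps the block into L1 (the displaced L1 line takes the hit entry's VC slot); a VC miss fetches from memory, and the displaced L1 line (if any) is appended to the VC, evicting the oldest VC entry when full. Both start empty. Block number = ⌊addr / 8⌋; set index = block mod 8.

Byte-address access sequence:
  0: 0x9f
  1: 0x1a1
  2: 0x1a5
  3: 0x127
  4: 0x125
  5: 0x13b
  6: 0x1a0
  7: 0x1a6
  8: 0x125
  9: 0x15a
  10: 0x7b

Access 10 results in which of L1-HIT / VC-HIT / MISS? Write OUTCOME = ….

OUTCOME = MISS

  [0] addr=0x9f blk=19 s=3: MISS | VC []
  [1] addr=0x1a1 blk=52 s=4: MISS | VC []
  [2] addr=0x1a5 blk=52 s=4: L1-HIT | VC []
  [3] addr=0x127 blk=36 s=4: MISS | VC [52]
  [4] addr=0x125 blk=36 s=4: L1-HIT | VC [52]
  [5] addr=0x13b blk=39 s=7: MISS | VC [52]
  [6] addr=0x1a0 blk=52 s=4: VC-HIT | VC [36]
  [7] addr=0x1a6 blk=52 s=4: L1-HIT | VC [36]
  [8] addr=0x125 blk=36 s=4: VC-HIT | VC [52]
  [9] addr=0x15a blk=43 s=3: MISS | VC [52, 19]
  [10] addr=0x7b blk=15 s=7: MISS | VC [52, 19, 39]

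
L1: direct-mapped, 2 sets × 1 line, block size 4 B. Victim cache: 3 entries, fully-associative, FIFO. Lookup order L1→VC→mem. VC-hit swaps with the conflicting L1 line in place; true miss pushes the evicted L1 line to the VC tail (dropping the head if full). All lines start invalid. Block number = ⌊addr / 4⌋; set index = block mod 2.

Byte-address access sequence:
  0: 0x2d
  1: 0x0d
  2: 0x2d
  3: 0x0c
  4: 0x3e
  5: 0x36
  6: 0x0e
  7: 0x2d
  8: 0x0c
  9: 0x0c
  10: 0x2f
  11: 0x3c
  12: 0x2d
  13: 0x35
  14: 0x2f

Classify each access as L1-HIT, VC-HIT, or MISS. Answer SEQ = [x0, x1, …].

SEQ = [MISS, MISS, VC-HIT, VC-HIT, MISS, MISS, VC-HIT, VC-HIT, VC-HIT, L1-HIT, VC-HIT, VC-HIT, VC-HIT, VC-HIT, VC-HIT]

0: 0x2d (blk 11, set 1) → MISS  vc=[]
1: 0xd (blk 3, set 1) → MISS  vc=[11]
2: 0x2d (blk 11, set 1) → VC-HIT  vc=[3]
3: 0xc (blk 3, set 1) → VC-HIT  vc=[11]
4: 0x3e (blk 15, set 1) → MISS  vc=[11, 3]
5: 0x36 (blk 13, set 1) → MISS  vc=[11, 3, 15]
6: 0xe (blk 3, set 1) → VC-HIT  vc=[11, 13, 15]
7: 0x2d (blk 11, set 1) → VC-HIT  vc=[3, 13, 15]
8: 0xc (blk 3, set 1) → VC-HIT  vc=[11, 13, 15]
9: 0xc (blk 3, set 1) → L1-HIT  vc=[11, 13, 15]
10: 0x2f (blk 11, set 1) → VC-HIT  vc=[3, 13, 15]
11: 0x3c (blk 15, set 1) → VC-HIT  vc=[3, 13, 11]
12: 0x2d (blk 11, set 1) → VC-HIT  vc=[3, 13, 15]
13: 0x35 (blk 13, set 1) → VC-HIT  vc=[3, 11, 15]
14: 0x2f (blk 11, set 1) → VC-HIT  vc=[3, 13, 15]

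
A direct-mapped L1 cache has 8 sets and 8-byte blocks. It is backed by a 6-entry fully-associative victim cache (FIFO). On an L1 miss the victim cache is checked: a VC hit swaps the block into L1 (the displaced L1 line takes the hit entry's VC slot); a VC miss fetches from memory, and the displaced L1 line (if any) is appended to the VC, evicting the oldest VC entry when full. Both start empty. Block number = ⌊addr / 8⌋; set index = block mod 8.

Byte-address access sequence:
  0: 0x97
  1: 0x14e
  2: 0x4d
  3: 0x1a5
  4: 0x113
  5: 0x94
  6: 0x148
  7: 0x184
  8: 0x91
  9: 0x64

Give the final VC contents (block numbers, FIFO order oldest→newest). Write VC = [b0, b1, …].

VC = [9, 34, 52]

#0 0x97→b18/s2 MISS; vc=[]
#1 0x14e→b41/s1 MISS; vc=[]
#2 0x4d→b9/s1 MISS; vc=[41]
#3 0x1a5→b52/s4 MISS; vc=[41]
#4 0x113→b34/s2 MISS; vc=[41,18]
#5 0x94→b18/s2 VC-HIT; vc=[41,34]
#6 0x148→b41/s1 VC-HIT; vc=[9,34]
#7 0x184→b48/s0 MISS; vc=[9,34]
#8 0x91→b18/s2 L1-HIT; vc=[9,34]
#9 0x64→b12/s4 MISS; vc=[9,34,52]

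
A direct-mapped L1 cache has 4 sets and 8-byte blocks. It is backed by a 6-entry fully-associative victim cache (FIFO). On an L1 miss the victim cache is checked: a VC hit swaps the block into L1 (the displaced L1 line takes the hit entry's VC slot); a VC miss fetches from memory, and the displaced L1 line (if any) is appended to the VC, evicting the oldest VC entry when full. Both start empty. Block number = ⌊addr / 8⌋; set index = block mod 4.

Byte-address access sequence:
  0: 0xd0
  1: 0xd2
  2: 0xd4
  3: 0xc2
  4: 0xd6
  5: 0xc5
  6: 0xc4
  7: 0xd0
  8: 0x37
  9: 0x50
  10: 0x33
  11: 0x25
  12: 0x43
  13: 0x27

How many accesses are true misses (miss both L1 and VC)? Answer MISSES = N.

  [0] addr=0xd0 blk=26 s=2: MISS | VC []
  [1] addr=0xd2 blk=26 s=2: L1-HIT | VC []
  [2] addr=0xd4 blk=26 s=2: L1-HIT | VC []
  [3] addr=0xc2 blk=24 s=0: MISS | VC []
  [4] addr=0xd6 blk=26 s=2: L1-HIT | VC []
  [5] addr=0xc5 blk=24 s=0: L1-HIT | VC []
  [6] addr=0xc4 blk=24 s=0: L1-HIT | VC []
  [7] addr=0xd0 blk=26 s=2: L1-HIT | VC []
  [8] addr=0x37 blk=6 s=2: MISS | VC [26]
  [9] addr=0x50 blk=10 s=2: MISS | VC [26, 6]
  [10] addr=0x33 blk=6 s=2: VC-HIT | VC [26, 10]
  [11] addr=0x25 blk=4 s=0: MISS | VC [26, 10, 24]
  [12] addr=0x43 blk=8 s=0: MISS | VC [26, 10, 24, 4]
  [13] addr=0x27 blk=4 s=0: VC-HIT | VC [26, 10, 24, 8]

MISSES = 6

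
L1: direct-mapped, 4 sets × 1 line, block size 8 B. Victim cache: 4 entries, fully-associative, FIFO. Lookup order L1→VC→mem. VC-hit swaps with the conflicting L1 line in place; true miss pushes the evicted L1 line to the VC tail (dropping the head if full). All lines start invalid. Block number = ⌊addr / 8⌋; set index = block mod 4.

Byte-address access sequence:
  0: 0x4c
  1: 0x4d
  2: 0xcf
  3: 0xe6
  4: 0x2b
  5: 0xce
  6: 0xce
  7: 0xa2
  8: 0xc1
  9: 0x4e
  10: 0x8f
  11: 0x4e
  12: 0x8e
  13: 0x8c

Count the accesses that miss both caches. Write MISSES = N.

  [0] addr=0x4c blk=9 s=1: MISS | VC []
  [1] addr=0x4d blk=9 s=1: L1-HIT | VC []
  [2] addr=0xcf blk=25 s=1: MISS | VC [9]
  [3] addr=0xe6 blk=28 s=0: MISS | VC [9]
  [4] addr=0x2b blk=5 s=1: MISS | VC [9, 25]
  [5] addr=0xce blk=25 s=1: VC-HIT | VC [9, 5]
  [6] addr=0xce blk=25 s=1: L1-HIT | VC [9, 5]
  [7] addr=0xa2 blk=20 s=0: MISS | VC [9, 5, 28]
  [8] addr=0xc1 blk=24 s=0: MISS | VC [9, 5, 28, 20]
  [9] addr=0x4e blk=9 s=1: VC-HIT | VC [25, 5, 28, 20]
  [10] addr=0x8f blk=17 s=1: MISS | VC [5, 28, 20, 9]
  [11] addr=0x4e blk=9 s=1: VC-HIT | VC [5, 28, 20, 17]
  [12] addr=0x8e blk=17 s=1: VC-HIT | VC [5, 28, 20, 9]
  [13] addr=0x8c blk=17 s=1: L1-HIT | VC [5, 28, 20, 9]

MISSES = 7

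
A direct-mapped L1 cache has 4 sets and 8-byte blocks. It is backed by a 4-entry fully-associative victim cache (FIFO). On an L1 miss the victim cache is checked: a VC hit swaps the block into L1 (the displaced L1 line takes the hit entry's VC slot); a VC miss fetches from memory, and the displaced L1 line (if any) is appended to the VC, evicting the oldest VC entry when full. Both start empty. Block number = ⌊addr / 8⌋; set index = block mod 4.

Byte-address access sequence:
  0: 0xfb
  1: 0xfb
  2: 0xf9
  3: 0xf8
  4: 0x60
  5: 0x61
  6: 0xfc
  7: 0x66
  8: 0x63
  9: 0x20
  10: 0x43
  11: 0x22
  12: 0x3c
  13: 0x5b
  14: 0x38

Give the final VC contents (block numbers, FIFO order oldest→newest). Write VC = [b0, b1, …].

#0 0xfb→b31/s3 MISS; vc=[]
#1 0xfb→b31/s3 L1-HIT; vc=[]
#2 0xf9→b31/s3 L1-HIT; vc=[]
#3 0xf8→b31/s3 L1-HIT; vc=[]
#4 0x60→b12/s0 MISS; vc=[]
#5 0x61→b12/s0 L1-HIT; vc=[]
#6 0xfc→b31/s3 L1-HIT; vc=[]
#7 0x66→b12/s0 L1-HIT; vc=[]
#8 0x63→b12/s0 L1-HIT; vc=[]
#9 0x20→b4/s0 MISS; vc=[12]
#10 0x43→b8/s0 MISS; vc=[12,4]
#11 0x22→b4/s0 VC-HIT; vc=[12,8]
#12 0x3c→b7/s3 MISS; vc=[12,8,31]
#13 0x5b→b11/s3 MISS; vc=[12,8,31,7]
#14 0x38→b7/s3 VC-HIT; vc=[12,8,31,11]

VC = [12, 8, 31, 11]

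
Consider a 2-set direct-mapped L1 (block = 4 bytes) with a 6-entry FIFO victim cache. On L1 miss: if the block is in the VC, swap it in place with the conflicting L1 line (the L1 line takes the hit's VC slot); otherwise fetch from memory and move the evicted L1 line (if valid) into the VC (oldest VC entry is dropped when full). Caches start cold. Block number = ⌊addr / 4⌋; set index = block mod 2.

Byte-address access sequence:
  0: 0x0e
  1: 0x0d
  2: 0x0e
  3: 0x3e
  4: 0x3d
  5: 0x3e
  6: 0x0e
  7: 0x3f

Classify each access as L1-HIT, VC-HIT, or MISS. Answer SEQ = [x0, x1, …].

#0 0xe→b3/s1 MISS; vc=[]
#1 0xd→b3/s1 L1-HIT; vc=[]
#2 0xe→b3/s1 L1-HIT; vc=[]
#3 0x3e→b15/s1 MISS; vc=[3]
#4 0x3d→b15/s1 L1-HIT; vc=[3]
#5 0x3e→b15/s1 L1-HIT; vc=[3]
#6 0xe→b3/s1 VC-HIT; vc=[15]
#7 0x3f→b15/s1 VC-HIT; vc=[3]

SEQ = [MISS, L1-HIT, L1-HIT, MISS, L1-HIT, L1-HIT, VC-HIT, VC-HIT]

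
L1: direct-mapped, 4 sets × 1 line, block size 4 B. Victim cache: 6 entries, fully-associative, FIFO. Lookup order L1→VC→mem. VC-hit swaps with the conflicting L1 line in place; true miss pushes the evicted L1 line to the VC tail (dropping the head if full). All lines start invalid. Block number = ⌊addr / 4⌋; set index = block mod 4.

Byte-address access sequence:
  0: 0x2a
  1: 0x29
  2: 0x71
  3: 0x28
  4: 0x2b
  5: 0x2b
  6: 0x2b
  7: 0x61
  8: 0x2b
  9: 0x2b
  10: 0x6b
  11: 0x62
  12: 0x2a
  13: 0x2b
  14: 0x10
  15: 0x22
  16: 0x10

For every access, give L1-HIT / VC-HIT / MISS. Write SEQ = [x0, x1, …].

  [0] addr=0x2a blk=10 s=2: MISS | VC []
  [1] addr=0x29 blk=10 s=2: L1-HIT | VC []
  [2] addr=0x71 blk=28 s=0: MISS | VC []
  [3] addr=0x28 blk=10 s=2: L1-HIT | VC []
  [4] addr=0x2b blk=10 s=2: L1-HIT | VC []
  [5] addr=0x2b blk=10 s=2: L1-HIT | VC []
  [6] addr=0x2b blk=10 s=2: L1-HIT | VC []
  [7] addr=0x61 blk=24 s=0: MISS | VC [28]
  [8] addr=0x2b blk=10 s=2: L1-HIT | VC [28]
  [9] addr=0x2b blk=10 s=2: L1-HIT | VC [28]
  [10] addr=0x6b blk=26 s=2: MISS | VC [28, 10]
  [11] addr=0x62 blk=24 s=0: L1-HIT | VC [28, 10]
  [12] addr=0x2a blk=10 s=2: VC-HIT | VC [28, 26]
  [13] addr=0x2b blk=10 s=2: L1-HIT | VC [28, 26]
  [14] addr=0x10 blk=4 s=0: MISS | VC [28, 26, 24]
  [15] addr=0x22 blk=8 s=0: MISS | VC [28, 26, 24, 4]
  [16] addr=0x10 blk=4 s=0: VC-HIT | VC [28, 26, 24, 8]

SEQ = [MISS, L1-HIT, MISS, L1-HIT, L1-HIT, L1-HIT, L1-HIT, MISS, L1-HIT, L1-HIT, MISS, L1-HIT, VC-HIT, L1-HIT, MISS, MISS, VC-HIT]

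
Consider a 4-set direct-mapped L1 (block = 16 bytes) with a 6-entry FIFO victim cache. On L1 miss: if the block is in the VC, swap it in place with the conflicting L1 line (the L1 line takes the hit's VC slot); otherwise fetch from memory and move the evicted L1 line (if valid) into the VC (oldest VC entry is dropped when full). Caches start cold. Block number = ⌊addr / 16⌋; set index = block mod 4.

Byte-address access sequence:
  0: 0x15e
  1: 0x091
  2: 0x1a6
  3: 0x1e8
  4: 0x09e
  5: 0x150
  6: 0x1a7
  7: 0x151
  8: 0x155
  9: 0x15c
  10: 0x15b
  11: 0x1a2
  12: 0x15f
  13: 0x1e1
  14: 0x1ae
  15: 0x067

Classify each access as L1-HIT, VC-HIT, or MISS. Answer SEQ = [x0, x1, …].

  [0] addr=0x15e blk=21 s=1: MISS | VC []
  [1] addr=0x91 blk=9 s=1: MISS | VC [21]
  [2] addr=0x1a6 blk=26 s=2: MISS | VC [21]
  [3] addr=0x1e8 blk=30 s=2: MISS | VC [21, 26]
  [4] addr=0x9e blk=9 s=1: L1-HIT | VC [21, 26]
  [5] addr=0x150 blk=21 s=1: VC-HIT | VC [9, 26]
  [6] addr=0x1a7 blk=26 s=2: VC-HIT | VC [9, 30]
  [7] addr=0x151 blk=21 s=1: L1-HIT | VC [9, 30]
  [8] addr=0x155 blk=21 s=1: L1-HIT | VC [9, 30]
  [9] addr=0x15c blk=21 s=1: L1-HIT | VC [9, 30]
  [10] addr=0x15b blk=21 s=1: L1-HIT | VC [9, 30]
  [11] addr=0x1a2 blk=26 s=2: L1-HIT | VC [9, 30]
  [12] addr=0x15f blk=21 s=1: L1-HIT | VC [9, 30]
  [13] addr=0x1e1 blk=30 s=2: VC-HIT | VC [9, 26]
  [14] addr=0x1ae blk=26 s=2: VC-HIT | VC [9, 30]
  [15] addr=0x67 blk=6 s=2: MISS | VC [9, 30, 26]

SEQ = [MISS, MISS, MISS, MISS, L1-HIT, VC-HIT, VC-HIT, L1-HIT, L1-HIT, L1-HIT, L1-HIT, L1-HIT, L1-HIT, VC-HIT, VC-HIT, MISS]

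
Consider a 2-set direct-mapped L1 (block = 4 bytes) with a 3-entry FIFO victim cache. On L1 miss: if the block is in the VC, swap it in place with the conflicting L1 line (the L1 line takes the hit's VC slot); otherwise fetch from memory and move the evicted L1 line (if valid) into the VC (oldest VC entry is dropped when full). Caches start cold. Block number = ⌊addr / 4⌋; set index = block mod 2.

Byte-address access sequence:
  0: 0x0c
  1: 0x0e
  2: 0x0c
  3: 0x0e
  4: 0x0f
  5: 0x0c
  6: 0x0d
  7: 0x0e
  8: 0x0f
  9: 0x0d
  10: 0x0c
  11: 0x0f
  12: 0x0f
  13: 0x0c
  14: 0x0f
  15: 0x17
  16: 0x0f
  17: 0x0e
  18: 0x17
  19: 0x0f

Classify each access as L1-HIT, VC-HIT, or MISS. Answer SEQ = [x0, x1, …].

0: 0xc (blk 3, set 1) → MISS  vc=[]
1: 0xe (blk 3, set 1) → L1-HIT  vc=[]
2: 0xc (blk 3, set 1) → L1-HIT  vc=[]
3: 0xe (blk 3, set 1) → L1-HIT  vc=[]
4: 0xf (blk 3, set 1) → L1-HIT  vc=[]
5: 0xc (blk 3, set 1) → L1-HIT  vc=[]
6: 0xd (blk 3, set 1) → L1-HIT  vc=[]
7: 0xe (blk 3, set 1) → L1-HIT  vc=[]
8: 0xf (blk 3, set 1) → L1-HIT  vc=[]
9: 0xd (blk 3, set 1) → L1-HIT  vc=[]
10: 0xc (blk 3, set 1) → L1-HIT  vc=[]
11: 0xf (blk 3, set 1) → L1-HIT  vc=[]
12: 0xf (blk 3, set 1) → L1-HIT  vc=[]
13: 0xc (blk 3, set 1) → L1-HIT  vc=[]
14: 0xf (blk 3, set 1) → L1-HIT  vc=[]
15: 0x17 (blk 5, set 1) → MISS  vc=[3]
16: 0xf (blk 3, set 1) → VC-HIT  vc=[5]
17: 0xe (blk 3, set 1) → L1-HIT  vc=[5]
18: 0x17 (blk 5, set 1) → VC-HIT  vc=[3]
19: 0xf (blk 3, set 1) → VC-HIT  vc=[5]

SEQ = [MISS, L1-HIT, L1-HIT, L1-HIT, L1-HIT, L1-HIT, L1-HIT, L1-HIT, L1-HIT, L1-HIT, L1-HIT, L1-HIT, L1-HIT, L1-HIT, L1-HIT, MISS, VC-HIT, L1-HIT, VC-HIT, VC-HIT]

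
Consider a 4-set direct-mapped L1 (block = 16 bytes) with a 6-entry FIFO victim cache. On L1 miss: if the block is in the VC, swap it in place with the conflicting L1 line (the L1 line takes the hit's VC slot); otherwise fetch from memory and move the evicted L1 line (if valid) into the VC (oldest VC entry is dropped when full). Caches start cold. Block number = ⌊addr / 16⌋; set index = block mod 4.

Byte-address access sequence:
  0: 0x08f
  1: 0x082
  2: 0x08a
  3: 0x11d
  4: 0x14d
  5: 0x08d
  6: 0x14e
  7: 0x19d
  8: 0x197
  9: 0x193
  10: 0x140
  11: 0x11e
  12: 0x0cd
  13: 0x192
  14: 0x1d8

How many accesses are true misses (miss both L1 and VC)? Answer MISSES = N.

MISSES = 6

0: 0x8f (blk 8, set 0) → MISS  vc=[]
1: 0x82 (blk 8, set 0) → L1-HIT  vc=[]
2: 0x8a (blk 8, set 0) → L1-HIT  vc=[]
3: 0x11d (blk 17, set 1) → MISS  vc=[]
4: 0x14d (blk 20, set 0) → MISS  vc=[8]
5: 0x8d (blk 8, set 0) → VC-HIT  vc=[20]
6: 0x14e (blk 20, set 0) → VC-HIT  vc=[8]
7: 0x19d (blk 25, set 1) → MISS  vc=[8, 17]
8: 0x197 (blk 25, set 1) → L1-HIT  vc=[8, 17]
9: 0x193 (blk 25, set 1) → L1-HIT  vc=[8, 17]
10: 0x140 (blk 20, set 0) → L1-HIT  vc=[8, 17]
11: 0x11e (blk 17, set 1) → VC-HIT  vc=[8, 25]
12: 0xcd (blk 12, set 0) → MISS  vc=[8, 25, 20]
13: 0x192 (blk 25, set 1) → VC-HIT  vc=[8, 17, 20]
14: 0x1d8 (blk 29, set 1) → MISS  vc=[8, 17, 20, 25]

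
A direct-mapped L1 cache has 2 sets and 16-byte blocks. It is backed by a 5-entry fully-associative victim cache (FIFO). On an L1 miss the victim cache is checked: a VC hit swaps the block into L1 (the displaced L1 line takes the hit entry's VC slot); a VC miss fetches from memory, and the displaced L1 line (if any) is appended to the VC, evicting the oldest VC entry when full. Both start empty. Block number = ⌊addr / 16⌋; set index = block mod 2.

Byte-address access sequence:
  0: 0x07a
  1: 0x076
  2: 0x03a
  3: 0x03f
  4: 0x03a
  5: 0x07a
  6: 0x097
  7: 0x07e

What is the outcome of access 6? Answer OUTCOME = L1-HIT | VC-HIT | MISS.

OUTCOME = MISS

0: 0x7a (blk 7, set 1) → MISS  vc=[]
1: 0x76 (blk 7, set 1) → L1-HIT  vc=[]
2: 0x3a (blk 3, set 1) → MISS  vc=[7]
3: 0x3f (blk 3, set 1) → L1-HIT  vc=[7]
4: 0x3a (blk 3, set 1) → L1-HIT  vc=[7]
5: 0x7a (blk 7, set 1) → VC-HIT  vc=[3]
6: 0x97 (blk 9, set 1) → MISS  vc=[3, 7]
7: 0x7e (blk 7, set 1) → VC-HIT  vc=[3, 9]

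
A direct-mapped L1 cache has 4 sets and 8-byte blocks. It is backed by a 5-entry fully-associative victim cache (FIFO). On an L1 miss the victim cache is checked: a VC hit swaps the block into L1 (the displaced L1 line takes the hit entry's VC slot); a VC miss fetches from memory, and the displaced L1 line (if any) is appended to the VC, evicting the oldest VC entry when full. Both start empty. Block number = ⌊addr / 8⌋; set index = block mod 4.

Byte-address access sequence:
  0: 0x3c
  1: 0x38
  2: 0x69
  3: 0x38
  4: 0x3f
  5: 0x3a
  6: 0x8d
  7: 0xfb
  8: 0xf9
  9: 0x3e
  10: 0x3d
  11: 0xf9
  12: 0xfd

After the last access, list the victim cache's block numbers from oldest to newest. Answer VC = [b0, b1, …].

VC = [13, 7]

#0 0x3c→b7/s3 MISS; vc=[]
#1 0x38→b7/s3 L1-HIT; vc=[]
#2 0x69→b13/s1 MISS; vc=[]
#3 0x38→b7/s3 L1-HIT; vc=[]
#4 0x3f→b7/s3 L1-HIT; vc=[]
#5 0x3a→b7/s3 L1-HIT; vc=[]
#6 0x8d→b17/s1 MISS; vc=[13]
#7 0xfb→b31/s3 MISS; vc=[13,7]
#8 0xf9→b31/s3 L1-HIT; vc=[13,7]
#9 0x3e→b7/s3 VC-HIT; vc=[13,31]
#10 0x3d→b7/s3 L1-HIT; vc=[13,31]
#11 0xf9→b31/s3 VC-HIT; vc=[13,7]
#12 0xfd→b31/s3 L1-HIT; vc=[13,7]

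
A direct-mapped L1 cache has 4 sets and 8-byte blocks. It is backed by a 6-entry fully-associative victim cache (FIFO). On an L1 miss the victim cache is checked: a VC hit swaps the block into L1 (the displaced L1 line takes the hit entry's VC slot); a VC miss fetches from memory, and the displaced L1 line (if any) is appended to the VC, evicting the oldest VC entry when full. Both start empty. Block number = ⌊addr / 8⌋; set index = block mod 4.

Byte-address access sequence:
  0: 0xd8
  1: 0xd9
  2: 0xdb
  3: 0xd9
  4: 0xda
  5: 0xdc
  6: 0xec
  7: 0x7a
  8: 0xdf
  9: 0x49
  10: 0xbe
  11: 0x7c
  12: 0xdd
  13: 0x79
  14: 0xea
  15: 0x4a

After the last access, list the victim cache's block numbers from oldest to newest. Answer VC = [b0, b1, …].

  [0] addr=0xd8 blk=27 s=3: MISS | VC []
  [1] addr=0xd9 blk=27 s=3: L1-HIT | VC []
  [2] addr=0xdb blk=27 s=3: L1-HIT | VC []
  [3] addr=0xd9 blk=27 s=3: L1-HIT | VC []
  [4] addr=0xda blk=27 s=3: L1-HIT | VC []
  [5] addr=0xdc blk=27 s=3: L1-HIT | VC []
  [6] addr=0xec blk=29 s=1: MISS | VC []
  [7] addr=0x7a blk=15 s=3: MISS | VC [27]
  [8] addr=0xdf blk=27 s=3: VC-HIT | VC [15]
  [9] addr=0x49 blk=9 s=1: MISS | VC [15, 29]
  [10] addr=0xbe blk=23 s=3: MISS | VC [15, 29, 27]
  [11] addr=0x7c blk=15 s=3: VC-HIT | VC [23, 29, 27]
  [12] addr=0xdd blk=27 s=3: VC-HIT | VC [23, 29, 15]
  [13] addr=0x79 blk=15 s=3: VC-HIT | VC [23, 29, 27]
  [14] addr=0xea blk=29 s=1: VC-HIT | VC [23, 9, 27]
  [15] addr=0x4a blk=9 s=1: VC-HIT | VC [23, 29, 27]

VC = [23, 29, 27]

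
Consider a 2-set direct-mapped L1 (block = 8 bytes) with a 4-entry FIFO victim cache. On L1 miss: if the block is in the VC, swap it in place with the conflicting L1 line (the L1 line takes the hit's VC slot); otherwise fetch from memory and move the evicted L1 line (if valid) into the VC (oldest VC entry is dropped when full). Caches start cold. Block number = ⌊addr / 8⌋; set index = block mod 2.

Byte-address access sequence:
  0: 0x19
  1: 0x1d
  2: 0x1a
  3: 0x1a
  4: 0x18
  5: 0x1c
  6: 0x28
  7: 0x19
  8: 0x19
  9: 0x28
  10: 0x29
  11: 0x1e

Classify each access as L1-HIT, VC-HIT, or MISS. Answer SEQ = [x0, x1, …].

  [0] addr=0x19 blk=3 s=1: MISS | VC []
  [1] addr=0x1d blk=3 s=1: L1-HIT | VC []
  [2] addr=0x1a blk=3 s=1: L1-HIT | VC []
  [3] addr=0x1a blk=3 s=1: L1-HIT | VC []
  [4] addr=0x18 blk=3 s=1: L1-HIT | VC []
  [5] addr=0x1c blk=3 s=1: L1-HIT | VC []
  [6] addr=0x28 blk=5 s=1: MISS | VC [3]
  [7] addr=0x19 blk=3 s=1: VC-HIT | VC [5]
  [8] addr=0x19 blk=3 s=1: L1-HIT | VC [5]
  [9] addr=0x28 blk=5 s=1: VC-HIT | VC [3]
  [10] addr=0x29 blk=5 s=1: L1-HIT | VC [3]
  [11] addr=0x1e blk=3 s=1: VC-HIT | VC [5]

SEQ = [MISS, L1-HIT, L1-HIT, L1-HIT, L1-HIT, L1-HIT, MISS, VC-HIT, L1-HIT, VC-HIT, L1-HIT, VC-HIT]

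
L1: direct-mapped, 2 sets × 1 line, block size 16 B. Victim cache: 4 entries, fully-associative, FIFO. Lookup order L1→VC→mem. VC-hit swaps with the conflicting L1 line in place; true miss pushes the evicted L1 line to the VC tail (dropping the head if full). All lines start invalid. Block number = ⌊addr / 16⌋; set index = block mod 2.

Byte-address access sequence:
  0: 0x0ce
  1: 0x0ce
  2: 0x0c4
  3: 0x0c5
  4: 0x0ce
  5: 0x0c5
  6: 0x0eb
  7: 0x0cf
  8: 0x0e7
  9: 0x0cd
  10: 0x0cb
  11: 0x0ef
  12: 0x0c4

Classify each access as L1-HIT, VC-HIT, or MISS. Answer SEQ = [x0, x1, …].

SEQ = [MISS, L1-HIT, L1-HIT, L1-HIT, L1-HIT, L1-HIT, MISS, VC-HIT, VC-HIT, VC-HIT, L1-HIT, VC-HIT, VC-HIT]

#0 0xce→b12/s0 MISS; vc=[]
#1 0xce→b12/s0 L1-HIT; vc=[]
#2 0xc4→b12/s0 L1-HIT; vc=[]
#3 0xc5→b12/s0 L1-HIT; vc=[]
#4 0xce→b12/s0 L1-HIT; vc=[]
#5 0xc5→b12/s0 L1-HIT; vc=[]
#6 0xeb→b14/s0 MISS; vc=[12]
#7 0xcf→b12/s0 VC-HIT; vc=[14]
#8 0xe7→b14/s0 VC-HIT; vc=[12]
#9 0xcd→b12/s0 VC-HIT; vc=[14]
#10 0xcb→b12/s0 L1-HIT; vc=[14]
#11 0xef→b14/s0 VC-HIT; vc=[12]
#12 0xc4→b12/s0 VC-HIT; vc=[14]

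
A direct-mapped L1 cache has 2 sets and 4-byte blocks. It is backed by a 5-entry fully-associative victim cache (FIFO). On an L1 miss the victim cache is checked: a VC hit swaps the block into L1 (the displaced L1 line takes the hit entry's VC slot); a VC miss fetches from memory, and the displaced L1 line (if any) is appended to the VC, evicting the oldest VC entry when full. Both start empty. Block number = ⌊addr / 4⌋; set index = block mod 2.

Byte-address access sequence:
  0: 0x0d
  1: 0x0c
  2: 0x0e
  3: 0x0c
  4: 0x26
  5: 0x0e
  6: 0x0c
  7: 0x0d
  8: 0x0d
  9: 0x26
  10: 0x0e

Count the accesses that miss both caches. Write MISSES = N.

#0 0xd→b3/s1 MISS; vc=[]
#1 0xc→b3/s1 L1-HIT; vc=[]
#2 0xe→b3/s1 L1-HIT; vc=[]
#3 0xc→b3/s1 L1-HIT; vc=[]
#4 0x26→b9/s1 MISS; vc=[3]
#5 0xe→b3/s1 VC-HIT; vc=[9]
#6 0xc→b3/s1 L1-HIT; vc=[9]
#7 0xd→b3/s1 L1-HIT; vc=[9]
#8 0xd→b3/s1 L1-HIT; vc=[9]
#9 0x26→b9/s1 VC-HIT; vc=[3]
#10 0xe→b3/s1 VC-HIT; vc=[9]

MISSES = 2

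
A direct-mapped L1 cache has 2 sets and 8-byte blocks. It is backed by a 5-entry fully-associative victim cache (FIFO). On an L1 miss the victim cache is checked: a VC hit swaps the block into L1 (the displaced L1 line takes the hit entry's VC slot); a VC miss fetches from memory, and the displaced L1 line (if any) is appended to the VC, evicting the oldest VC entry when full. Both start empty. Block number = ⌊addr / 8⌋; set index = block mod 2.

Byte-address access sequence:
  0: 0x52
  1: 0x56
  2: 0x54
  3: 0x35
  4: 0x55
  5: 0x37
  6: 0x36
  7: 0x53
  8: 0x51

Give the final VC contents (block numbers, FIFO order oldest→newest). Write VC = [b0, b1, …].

  [0] addr=0x52 blk=10 s=0: MISS | VC []
  [1] addr=0x56 blk=10 s=0: L1-HIT | VC []
  [2] addr=0x54 blk=10 s=0: L1-HIT | VC []
  [3] addr=0x35 blk=6 s=0: MISS | VC [10]
  [4] addr=0x55 blk=10 s=0: VC-HIT | VC [6]
  [5] addr=0x37 blk=6 s=0: VC-HIT | VC [10]
  [6] addr=0x36 blk=6 s=0: L1-HIT | VC [10]
  [7] addr=0x53 blk=10 s=0: VC-HIT | VC [6]
  [8] addr=0x51 blk=10 s=0: L1-HIT | VC [6]

VC = [6]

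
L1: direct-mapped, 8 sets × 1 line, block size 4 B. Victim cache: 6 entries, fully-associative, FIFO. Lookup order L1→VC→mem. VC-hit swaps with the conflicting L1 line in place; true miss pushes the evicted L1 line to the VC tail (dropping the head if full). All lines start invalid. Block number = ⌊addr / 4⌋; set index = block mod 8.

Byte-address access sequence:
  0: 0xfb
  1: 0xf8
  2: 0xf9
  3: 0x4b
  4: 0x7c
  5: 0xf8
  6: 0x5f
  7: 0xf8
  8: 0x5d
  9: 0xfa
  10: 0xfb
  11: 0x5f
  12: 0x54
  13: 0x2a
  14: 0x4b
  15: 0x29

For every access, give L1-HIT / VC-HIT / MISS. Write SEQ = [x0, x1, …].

  [0] addr=0xfb blk=62 s=6: MISS | VC []
  [1] addr=0xf8 blk=62 s=6: L1-HIT | VC []
  [2] addr=0xf9 blk=62 s=6: L1-HIT | VC []
  [3] addr=0x4b blk=18 s=2: MISS | VC []
  [4] addr=0x7c blk=31 s=7: MISS | VC []
  [5] addr=0xf8 blk=62 s=6: L1-HIT | VC []
  [6] addr=0x5f blk=23 s=7: MISS | VC [31]
  [7] addr=0xf8 blk=62 s=6: L1-HIT | VC [31]
  [8] addr=0x5d blk=23 s=7: L1-HIT | VC [31]
  [9] addr=0xfa blk=62 s=6: L1-HIT | VC [31]
  [10] addr=0xfb blk=62 s=6: L1-HIT | VC [31]
  [11] addr=0x5f blk=23 s=7: L1-HIT | VC [31]
  [12] addr=0x54 blk=21 s=5: MISS | VC [31]
  [13] addr=0x2a blk=10 s=2: MISS | VC [31, 18]
  [14] addr=0x4b blk=18 s=2: VC-HIT | VC [31, 10]
  [15] addr=0x29 blk=10 s=2: VC-HIT | VC [31, 18]

SEQ = [MISS, L1-HIT, L1-HIT, MISS, MISS, L1-HIT, MISS, L1-HIT, L1-HIT, L1-HIT, L1-HIT, L1-HIT, MISS, MISS, VC-HIT, VC-HIT]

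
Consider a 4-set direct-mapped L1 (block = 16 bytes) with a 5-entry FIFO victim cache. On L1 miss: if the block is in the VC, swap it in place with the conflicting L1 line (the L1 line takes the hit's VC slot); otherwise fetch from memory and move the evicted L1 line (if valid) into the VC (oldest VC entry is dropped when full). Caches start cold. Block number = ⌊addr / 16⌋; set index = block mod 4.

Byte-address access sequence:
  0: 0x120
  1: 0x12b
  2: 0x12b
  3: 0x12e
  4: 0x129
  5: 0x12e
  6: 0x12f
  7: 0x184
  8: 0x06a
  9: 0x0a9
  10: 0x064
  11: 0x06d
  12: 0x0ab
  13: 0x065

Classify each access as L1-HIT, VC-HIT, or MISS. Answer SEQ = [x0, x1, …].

  [0] addr=0x120 blk=18 s=2: MISS | VC []
  [1] addr=0x12b blk=18 s=2: L1-HIT | VC []
  [2] addr=0x12b blk=18 s=2: L1-HIT | VC []
  [3] addr=0x12e blk=18 s=2: L1-HIT | VC []
  [4] addr=0x129 blk=18 s=2: L1-HIT | VC []
  [5] addr=0x12e blk=18 s=2: L1-HIT | VC []
  [6] addr=0x12f blk=18 s=2: L1-HIT | VC []
  [7] addr=0x184 blk=24 s=0: MISS | VC []
  [8] addr=0x6a blk=6 s=2: MISS | VC [18]
  [9] addr=0xa9 blk=10 s=2: MISS | VC [18, 6]
  [10] addr=0x64 blk=6 s=2: VC-HIT | VC [18, 10]
  [11] addr=0x6d blk=6 s=2: L1-HIT | VC [18, 10]
  [12] addr=0xab blk=10 s=2: VC-HIT | VC [18, 6]
  [13] addr=0x65 blk=6 s=2: VC-HIT | VC [18, 10]

SEQ = [MISS, L1-HIT, L1-HIT, L1-HIT, L1-HIT, L1-HIT, L1-HIT, MISS, MISS, MISS, VC-HIT, L1-HIT, VC-HIT, VC-HIT]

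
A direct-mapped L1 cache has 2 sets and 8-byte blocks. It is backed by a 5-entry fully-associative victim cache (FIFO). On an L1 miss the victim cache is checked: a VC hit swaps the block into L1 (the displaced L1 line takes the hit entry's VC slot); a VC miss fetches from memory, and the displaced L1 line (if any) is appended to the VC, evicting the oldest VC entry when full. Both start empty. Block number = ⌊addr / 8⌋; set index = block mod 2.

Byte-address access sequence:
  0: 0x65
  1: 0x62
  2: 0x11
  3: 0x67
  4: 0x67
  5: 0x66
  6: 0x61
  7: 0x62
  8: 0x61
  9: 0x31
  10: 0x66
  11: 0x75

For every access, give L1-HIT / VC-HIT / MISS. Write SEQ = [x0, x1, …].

0: 0x65 (blk 12, set 0) → MISS  vc=[]
1: 0x62 (blk 12, set 0) → L1-HIT  vc=[]
2: 0x11 (blk 2, set 0) → MISS  vc=[12]
3: 0x67 (blk 12, set 0) → VC-HIT  vc=[2]
4: 0x67 (blk 12, set 0) → L1-HIT  vc=[2]
5: 0x66 (blk 12, set 0) → L1-HIT  vc=[2]
6: 0x61 (blk 12, set 0) → L1-HIT  vc=[2]
7: 0x62 (blk 12, set 0) → L1-HIT  vc=[2]
8: 0x61 (blk 12, set 0) → L1-HIT  vc=[2]
9: 0x31 (blk 6, set 0) → MISS  vc=[2, 12]
10: 0x66 (blk 12, set 0) → VC-HIT  vc=[2, 6]
11: 0x75 (blk 14, set 0) → MISS  vc=[2, 6, 12]

SEQ = [MISS, L1-HIT, MISS, VC-HIT, L1-HIT, L1-HIT, L1-HIT, L1-HIT, L1-HIT, MISS, VC-HIT, MISS]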